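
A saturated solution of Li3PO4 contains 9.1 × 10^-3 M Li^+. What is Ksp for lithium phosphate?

Li3PO4(s) ⇌ 3 Li^+ + PO4^3-
Stoichiometry gives [PO4^3-] = (1/3)[Li^+] = 3.03 × 10^-3 M.
Ksp = [Li^+]^3[PO4^3-]
Ksp = (9.1 × 10^-3)^3 × 3.03 × 10^-3 = 2.3 × 10^-9

2.3 x 10^-9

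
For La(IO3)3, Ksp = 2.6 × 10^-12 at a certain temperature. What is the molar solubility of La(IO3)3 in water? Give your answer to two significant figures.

La(IO3)3(s) ⇌ La^3+ + 3 IO3^-
Ksp = [La^3+][IO3^-]^3
Let s = molar solubility. Then [La^3+] = s and [IO3^-] = 3s.
Substituting: Ksp = s(3s)^3 = 27s^4
s^4 = 2.6 × 10^-12 / 27, so s = 5.6 × 10^-4 M

5.6 x 10^-4 M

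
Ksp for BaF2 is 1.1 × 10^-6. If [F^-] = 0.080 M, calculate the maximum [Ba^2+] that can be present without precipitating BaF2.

BaF2(s) ⇌ Ba^2+(aq) + 2 F^-(aq)
Ksp = [Ba^2+][F^-]^2
Precipitation begins when Q = Ksp. With [F^-] = 0.080 M:
1.1 × 10^-6 = (0.080)^2 × [Ba^2+]
[Ba^2+] = (1.1 × 10^-6 / 6.40 × 10^-3) = 1.7 x 10^-4 M

1.7 x 10^-4 M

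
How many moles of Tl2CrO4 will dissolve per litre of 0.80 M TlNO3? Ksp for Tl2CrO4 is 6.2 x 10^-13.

Tl2CrO4(s) <=> 2 Tl^+(aq) + CrO4^2-(aq)
Ksp = [Tl^+]^2[CrO4^2-]
Let s = moles of Tl2CrO4 that dissolve per litre. [Tl^+] = 0.80 + 2s ≈ 0.80, [CrO4^2-] = s (Ksp is small, so little additional dissolves).
Ksp ≈ (0.80)^2 × s
s = 9.7 × 10^-13 M
Check: 2s = 1.9 × 10^-12 ≪ 0.80, so the approximation is valid.

s ≈ 9.7 × 10^-13 M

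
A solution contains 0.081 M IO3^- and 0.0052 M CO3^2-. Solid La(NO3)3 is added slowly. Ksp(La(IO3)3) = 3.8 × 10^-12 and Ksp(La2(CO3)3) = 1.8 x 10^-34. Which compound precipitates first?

Precipitation of each salt starts when its ion product equals its Ksp.
For La(IO3)3: 3.8 × 10^-12 = (0.081)^3 × [La^3+]  ⇒  [La^3+] = 7.2 × 10^-9 M.
For La2(CO3)3: 1.8 x 10^-34 = (0.0052)^3 × [La^3+]^2  ⇒  [La^3+] = 3.6 × 10^-14 M.
The salt with the lower threshold [La^3+] precipitates first: La2(CO3)3.

La2(CO3)3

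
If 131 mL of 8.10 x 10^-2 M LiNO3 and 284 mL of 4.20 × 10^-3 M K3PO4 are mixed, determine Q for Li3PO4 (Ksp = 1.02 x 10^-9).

Q = 4.80 x 10^-8

Total volume = 131 + 284 = 415 mL.
[Li^+] = 8.10 × 10^-2 × (131/415) = 2.557 × 10^-2 M
[PO4^3-] = 4.20 × 10^-3 × (284/415) = 2.874 x 10^-3 M
Li3PO4(s) <=> 3 Li^+ + PO4^3-, so Q = [Li^+]^3[PO4^3-]
Q = (2.557 × 10^-2)^3(2.874 × 10^-3) = 4.80 x 10^-8
Q > Ksp, so Li3PO4 will precipitate.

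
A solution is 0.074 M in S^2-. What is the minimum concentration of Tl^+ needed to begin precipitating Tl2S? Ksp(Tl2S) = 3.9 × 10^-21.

[Tl^+] ≈ 2.3e-10 M

Tl2S(s) ⇌ 2 Tl^+(aq) + S^2-(aq)
Ksp = [Tl^+]^2[S^2-]
Precipitation begins when Q = Ksp. With [S^2-] = 0.074 M:
3.9 × 10^-21 = (0.074) × [Tl^+]^2
[Tl^+] = (3.9 × 10^-21 / 7.4 × 10^-2)^(1/2) = 2.3 x 10^-10 M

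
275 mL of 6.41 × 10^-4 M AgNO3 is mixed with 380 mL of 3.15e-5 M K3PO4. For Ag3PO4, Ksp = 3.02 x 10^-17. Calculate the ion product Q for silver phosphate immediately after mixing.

Total volume = 275 + 380 = 655 mL.
[Ag^+] = 6.41 × 10^-4 × (275/655) = 2.691 x 10^-4 M
[PO4^3-] = 3.15 × 10^-5 × (380/655) = 1.827 x 10^-5 M
Ag3PO4(s) <=> 3 Ag^+ + PO4^3-, so Q = [Ag^+]^3[PO4^3-]
Q = (2.691 × 10^-4)^3(1.827 x 10^-5) = 3.56 × 10^-16
Q > Ksp, so Ag3PO4 will precipitate.

Q ≈ 3.56e-16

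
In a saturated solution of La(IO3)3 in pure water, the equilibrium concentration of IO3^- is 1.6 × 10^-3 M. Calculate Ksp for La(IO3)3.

La(IO3)3(s) ⇌ La^3+(aq) + 3 IO3^-(aq)
Stoichiometry gives [La^3+] = (1/3)[IO3^-] = 5.33 x 10^-4 M.
Ksp = [La^3+][IO3^-]^3
Ksp = 5.33 × 10^-4 × (1.6 x 10^-3)^3 = 2.2 × 10^-12

Ksp ≈ 2.2 × 10^-12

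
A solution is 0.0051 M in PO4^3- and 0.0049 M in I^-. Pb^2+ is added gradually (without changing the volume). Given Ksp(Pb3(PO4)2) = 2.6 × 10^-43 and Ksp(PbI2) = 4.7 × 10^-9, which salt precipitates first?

Precipitation of each salt starts when its ion product equals its Ksp.
For Pb3(PO4)2: 2.6 × 10^-43 = (0.0051)^2 × [Pb^2+]^3  ⇒  [Pb^2+] = 2.2 × 10^-13 M.
For PbI2: 4.7 × 10^-9 = (0.0049)^2 × [Pb^2+]  ⇒  [Pb^2+] = 2.0 x 10^-4 M.
The salt with the lower threshold [Pb^2+] precipitates first: Pb3(PO4)2.

Pb3(PO4)2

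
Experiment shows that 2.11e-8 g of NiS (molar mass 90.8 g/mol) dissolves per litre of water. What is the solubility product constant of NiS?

5.40 × 10^-20

Molar solubility s = (2.11 × 10^-8 g/L) / (90.8 g/mol) = 2.324 × 10^-10 M.
NiS(s) <=> Ni^2+ + S^2-
Let s = molar solubility. Then [Ni^2+] = s and [S^2-] = s.
Ksp = [Ni^2+][S^2-]
Ksp = s × s = s^2
With s = 2.324 × 10^-10: Ksp = 5.40 × 10^-20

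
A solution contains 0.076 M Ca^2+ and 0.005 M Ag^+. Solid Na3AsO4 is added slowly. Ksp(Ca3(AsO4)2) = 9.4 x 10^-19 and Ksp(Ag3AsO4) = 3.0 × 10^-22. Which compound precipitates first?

Ag3AsO4

Precipitation of each salt starts when its ion product equals its Ksp.
For Ca3(AsO4)2: 9.4 x 10^-19 = (0.076)^3 × [AsO4^3-]^2  ⇒  [AsO4^3-] = 4.6 × 10^-8 M.
For Ag3AsO4: 3.0 × 10^-22 = (0.005)^3 × [AsO4^3-]  ⇒  [AsO4^3-] = 2.4 × 10^-15 M.
The salt with the lower threshold [AsO4^3-] precipitates first: Ag3AsO4.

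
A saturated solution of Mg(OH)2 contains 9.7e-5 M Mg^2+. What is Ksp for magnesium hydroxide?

3.7 x 10^-12

Mg(OH)2(s) ⇌ Mg^2+(aq) + 2 OH^-(aq)
Stoichiometry gives [OH^-] = (2/1)[Mg^2+] = 1.94 × 10^-4 M.
Ksp = [Mg^2+][OH^-]^2
Ksp = 9.7 × 10^-5 × (1.94 x 10^-4)^2 = 3.7 × 10^-12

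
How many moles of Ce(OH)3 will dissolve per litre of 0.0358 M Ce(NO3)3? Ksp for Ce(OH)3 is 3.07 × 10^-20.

Ce(OH)3(s) <=> Ce^3+ + 3 OH^-
Ksp = [Ce^3+][OH^-]^3
If s mol/L dissolves here, [Ce^3+] = 0.0358 + s ≈ 0.0358, [OH^-] = 3s (since Ce^3+ from Ce(NO3)3 dominates).
Ksp ≈ 0.0358 × (3s)^3
s = 3.17 × 10^-7 M
Check: s = 3.2 × 10^-7 ≪ 0.0358, so the approximation is valid.

3.17 × 10^-7 M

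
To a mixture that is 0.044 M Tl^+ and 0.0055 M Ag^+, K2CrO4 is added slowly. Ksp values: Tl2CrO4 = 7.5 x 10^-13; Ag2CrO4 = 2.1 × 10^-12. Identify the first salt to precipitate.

Tl2CrO4

Precipitation of each salt starts when its ion product equals its Ksp.
For Tl2CrO4: 7.5 x 10^-13 = (0.044)^2 × [CrO4^2-]  ⇒  [CrO4^2-] = 3.9 x 10^-10 M.
For Ag2CrO4: 2.1 × 10^-12 = (0.0055)^2 × [CrO4^2-]  ⇒  [CrO4^2-] = 6.9 × 10^-8 M.
The salt with the lower threshold [CrO4^2-] precipitates first: Tl2CrO4.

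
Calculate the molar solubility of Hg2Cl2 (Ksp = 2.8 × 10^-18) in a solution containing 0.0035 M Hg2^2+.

Hg2Cl2(s) <=> Hg2^2+(aq) + 2 Cl^-(aq)
Ksp = [Hg2^2+][Cl^-]^2
If s mol/L dissolves here, [Hg2^2+] = 0.0035 + s ≈ 0.0035, [Cl^-] = 2s (Ksp is small, so little additional dissolves).
Ksp ≈ 0.0035 × (2s)^2
s = 1.4 × 10^-8 M
Check: s = 1.4 × 10^-8 ≪ 0.0035, so the approximation is valid.

s = 1.4 x 10^-8 M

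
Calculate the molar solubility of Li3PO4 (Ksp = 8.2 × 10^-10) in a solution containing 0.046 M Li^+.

Li3PO4(s) <=> 3 Li^+(aq) + PO4^3-(aq)
Ksp = [Li^+]^3[PO4^3-]
If s mol/L dissolves here, [Li^+] = 0.046 + 3s ≈ 0.046, [PO4^3-] = s (Ksp is small, so little additional dissolves).
Ksp ≈ (0.046)^3 × s
s = 8.4 x 10^-6 M
Check: 3s = 2.5 × 10^-5 ≪ 0.046, so the approximation is valid.

8.4 × 10^-6 M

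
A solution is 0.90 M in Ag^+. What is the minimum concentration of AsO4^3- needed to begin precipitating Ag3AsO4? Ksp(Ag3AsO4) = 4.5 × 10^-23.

[AsO4^3-] = 6.2 × 10^-23 M

Ag3AsO4(s) ⇌ 3 Ag^+ + AsO4^3-
Ksp = [Ag^+]^3[AsO4^3-]
Precipitation begins when Q = Ksp. With [Ag^+] = 0.90 M:
4.5 × 10^-23 = (0.90)^3 × [AsO4^3-]
[AsO4^3-] = (4.5 × 10^-23 / 7.29 x 10^-1) = 6.2 x 10^-23 M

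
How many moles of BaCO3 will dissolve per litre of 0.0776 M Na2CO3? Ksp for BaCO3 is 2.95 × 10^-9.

s = 3.80 x 10^-8 M

BaCO3(s) <=> Ba^2+ + CO3^2-
Ksp = [Ba^2+][CO3^2-]
Let s be the molar solubility in this solution. [Ba^2+] = s, [CO3^2-] = 0.0776 + s ≈ 0.0776 (Ksp is small, so little additional dissolves).
Ksp ≈ s × 0.0776
s = 3.80 × 10^-8 M
Check: s = 3.8 × 10^-8 ≪ 0.0776, so the approximation is valid.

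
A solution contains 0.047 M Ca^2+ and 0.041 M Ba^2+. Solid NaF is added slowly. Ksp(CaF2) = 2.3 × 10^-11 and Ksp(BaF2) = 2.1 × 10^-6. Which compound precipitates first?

CaF2

Precipitation of each salt starts when its ion product equals its Ksp.
For CaF2: 2.3 × 10^-11 = 0.047 × [F^-]^2  ⇒  [F^-] = 2.2 × 10^-5 M.
For BaF2: 2.1 × 10^-6 = 0.041 × [F^-]^2  ⇒  [F^-] = 7.2 × 10^-3 M.
The salt with the lower threshold [F^-] precipitates first: CaF2.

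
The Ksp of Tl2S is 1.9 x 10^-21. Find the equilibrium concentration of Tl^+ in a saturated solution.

[Tl^+] ≈ 1.6 × 10^-7 M

Tl2S(s) ⇌ 2 Tl^+ + S^2-
Ksp = [Tl^+]^2[S^2-]
With molar solubility s: [Tl^+] = 2s, [S^2-] = s.
Ksp = (2s)^2s = 4s^3
Solving, s = (1.9 x 10^-21/4)^(1/3) = 7.80 × 10^-8 M
[Tl^+] = 2s = 1.6 × 10^-7 M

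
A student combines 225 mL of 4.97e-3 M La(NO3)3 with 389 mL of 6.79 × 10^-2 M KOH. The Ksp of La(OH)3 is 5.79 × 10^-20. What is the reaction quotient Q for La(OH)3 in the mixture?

Total volume = 225 + 389 = 614 mL.
[La^3+] = 4.97 x 10^-3 × (225/614) = 1.821 × 10^-3 M
[OH^-] = 6.79 × 10^-2 × (389/614) = 4.302 × 10^-2 M
La(OH)3(s) <=> La^3+(aq) + 3 OH^-(aq), so Q = [La^3+][OH^-]^3
Q = (1.821 x 10^-3)(4.302 x 10^-2)^3 = 1.45 x 10^-7
Q > Ksp, so La(OH)3 will precipitate.

Q ≈ 1.45e-7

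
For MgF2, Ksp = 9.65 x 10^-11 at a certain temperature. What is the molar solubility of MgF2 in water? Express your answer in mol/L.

MgF2(s) <=> Mg^2+(aq) + 2 F^-(aq)
Ksp = [Mg^2+][F^-]^2
Let s = molar solubility. Then [Mg^2+] = s and [F^-] = 2s.
So Ksp = s × (2s)^2 = 4s^3
Solving, s = (9.65 x 10^-11/4)^(1/3) = 2.89 x 10^-4 M

s = 2.89 × 10^-4 M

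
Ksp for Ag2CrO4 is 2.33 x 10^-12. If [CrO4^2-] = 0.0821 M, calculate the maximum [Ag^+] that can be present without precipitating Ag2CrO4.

5.33 × 10^-6 M

Ag2CrO4(s) ⇌ 2 Ag^+ + CrO4^2-
Ksp = [Ag^+]^2[CrO4^2-]
Precipitation begins when Q = Ksp. With [CrO4^2-] = 0.0821 M:
2.33 x 10^-12 = (0.0821) × [Ag^+]^2
[Ag^+] = (2.33 x 10^-12 / 8.21 x 10^-2)^(1/2) = 5.33 × 10^-6 M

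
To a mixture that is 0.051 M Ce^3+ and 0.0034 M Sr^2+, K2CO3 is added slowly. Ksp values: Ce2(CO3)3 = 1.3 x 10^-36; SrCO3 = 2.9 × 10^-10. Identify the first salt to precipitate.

Each salt begins to precipitate when Q = Ksp, i.e. when [CO3^2-] reaches its threshold.
For Ce2(CO3)3: 1.3 x 10^-36 = (0.051)^2 × [CO3^2-]^3  ⇒  [CO3^2-] = 7.9 × 10^-12 M.
For SrCO3: 2.9 × 10^-10 = 0.0034 × [CO3^2-]  ⇒  [CO3^2-] = 8.5 × 10^-8 M.
The salt with the lower threshold [CO3^2-] precipitates first: Ce2(CO3)3.

Ce2(CO3)3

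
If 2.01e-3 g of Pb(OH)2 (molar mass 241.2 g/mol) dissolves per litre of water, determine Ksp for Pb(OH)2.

Molar solubility s = (2.01 × 10^-3 g/L) / (241.2 g/mol) = 8.333 x 10^-6 M.
Pb(OH)2(s) ⇌ Pb^2+ + 2 OH^-
For each mole of Pb(OH)2 that dissolves: [Pb^2+] = s, [OH^-] = 2s.
Ksp = [Pb^2+][OH^-]^2
Substituting: Ksp = s(2s)^2 = 4s^3
Ksp = 4 × (8.333 x 10^-6)^3 = 2.31 × 10^-15

2.31 × 10^-15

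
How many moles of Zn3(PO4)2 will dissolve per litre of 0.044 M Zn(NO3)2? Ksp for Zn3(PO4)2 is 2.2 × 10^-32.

Zn3(PO4)2(s) ⇌ 3 Zn^2+(aq) + 2 PO4^3-(aq)
Ksp = [Zn^2+]^3[PO4^3-]^2
Let s be the molar solubility in this solution. [Zn^2+] = 0.044 + 3s ≈ 0.044, [PO4^3-] = 2s (common-ion effect: Zn^2+ is already 0.044 M).
Ksp ≈ (0.044)^3 × (2s)^2
s = 8.0 × 10^-15 M
Check: 3s = 2.4 × 10^-14 ≪ 0.044, so the approximation is valid.

s ≈ 8.0 × 10^-15 M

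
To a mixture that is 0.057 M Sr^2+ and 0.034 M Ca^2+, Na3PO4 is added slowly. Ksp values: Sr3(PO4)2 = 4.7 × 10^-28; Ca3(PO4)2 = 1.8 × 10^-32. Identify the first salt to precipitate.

Each salt begins to precipitate when Q = Ksp, i.e. when [PO4^3-] reaches its threshold.
For Sr3(PO4)2: 4.7 × 10^-28 = (0.057)^3 × [PO4^3-]^2  ⇒  [PO4^3-] = 1.6 × 10^-12 M.
For Ca3(PO4)2: 1.8 × 10^-32 = (0.034)^3 × [PO4^3-]^2  ⇒  [PO4^3-] = 2.1 x 10^-14 M.
The salt with the lower threshold [PO4^3-] precipitates first: Ca3(PO4)2.

Ca3(PO4)2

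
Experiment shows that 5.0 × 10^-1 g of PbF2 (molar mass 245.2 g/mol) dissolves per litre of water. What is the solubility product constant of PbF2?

3.4e-8

Molar solubility s = (5.0 x 10^-1 g/L) / (245.2 g/mol) = 2.04 × 10^-3 M.
PbF2(s) ⇌ Pb^2+ + 2 F^-
For each mole of PbF2 that dissolves: [Pb^2+] = s, [F^-] = 2s.
Ksp = [Pb^2+][F^-]^2
Substituting: Ksp = s(2s)^2 = 4s^3
With s = 2.04 × 10^-3: Ksp = 3.4 x 10^-8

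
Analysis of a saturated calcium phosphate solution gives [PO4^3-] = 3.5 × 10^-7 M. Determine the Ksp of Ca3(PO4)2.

Ca3(PO4)2(s) ⇌ 3 Ca^2+(aq) + 2 PO4^3-(aq)
Stoichiometry gives [Ca^2+] = (3/2)[PO4^3-] = 5.25 x 10^-7 M.
Ksp = [Ca^2+]^3[PO4^3-]^2
Ksp = (5.25 × 10^-7)^3 × (3.5 x 10^-7)^2 = 1.8 × 10^-32

1.8 × 10^-32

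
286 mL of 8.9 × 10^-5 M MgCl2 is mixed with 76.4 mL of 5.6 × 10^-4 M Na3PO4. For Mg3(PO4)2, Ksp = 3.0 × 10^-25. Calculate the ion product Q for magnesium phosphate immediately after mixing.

Total volume = 286 + 76.4 = 362.4 mL.
[Mg^2+] = 8.9 × 10^-5 × (286/362.4) = 7.02 × 10^-5 M
[PO4^3-] = 5.6 × 10^-4 × (76.4/362.4) = 1.18 x 10^-4 M
Mg3(PO4)2(s) ⇌ 3 Mg^2+(aq) + 2 PO4^3-(aq), so Q = [Mg^2+]^3[PO4^3-]^2
Q = (7.02 x 10^-5)^3(1.18 x 10^-4)^2 = 4.8 x 10^-21
Q > Ksp, so Mg3(PO4)2 will precipitate.

4.8 x 10^-21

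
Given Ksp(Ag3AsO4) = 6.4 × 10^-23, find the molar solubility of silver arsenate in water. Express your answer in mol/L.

Ag3AsO4(s) ⇌ 3 Ag^+(aq) + AsO4^3-(aq)
Ksp = [Ag^+]^3[AsO4^3-]
For each mole of Ag3AsO4 that dissolves: [Ag^+] = 3s, [AsO4^3-] = s.
So Ksp = (3s)^3 × s = 27s^4
s^4 = 6.4 × 10^-23 / 27, so s = 1.2 x 10^-6 M

s ≈ 1.2e-6 M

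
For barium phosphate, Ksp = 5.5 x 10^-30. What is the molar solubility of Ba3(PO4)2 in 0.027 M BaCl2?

s ≈ 2.6e-13 M

Ba3(PO4)2(s) <=> 3 Ba^2+ + 2 PO4^3-
Ksp = [Ba^2+]^3[PO4^3-]^2
If s mol/L dissolves here, [Ba^2+] = 0.027 + 3s ≈ 0.027, [PO4^3-] = 2s (common-ion effect: Ba^2+ is already 0.027 M).
Ksp ≈ (0.027)^3 × (2s)^2
s = 2.6 × 10^-13 M
Check: 3s = 7.9 x 10^-13 ≪ 0.027, so the approximation is valid.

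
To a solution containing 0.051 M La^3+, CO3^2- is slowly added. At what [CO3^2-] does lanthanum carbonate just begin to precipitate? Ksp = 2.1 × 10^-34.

4.3 × 10^-11 M

La2(CO3)3(s) <=> 2 La^3+(aq) + 3 CO3^2-(aq)
Ksp = [La^3+]^2[CO3^2-]^3
Precipitation begins when Q = Ksp. With [La^3+] = 0.051 M:
2.1 × 10^-34 = (0.051)^2 × [CO3^2-]^3
[CO3^2-] = (2.1 × 10^-34 / 2.60 x 10^-3)^(1/3) = 4.3 × 10^-11 M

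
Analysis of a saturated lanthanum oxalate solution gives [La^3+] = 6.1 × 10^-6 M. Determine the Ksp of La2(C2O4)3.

La2(C2O4)3(s) <=> 2 La^3+ + 3 C2O4^2-
Stoichiometry gives [C2O4^2-] = (3/2)[La^3+] = 9.15 × 10^-6 M.
Ksp = [La^3+]^2[C2O4^2-]^3
Ksp = (6.1 x 10^-6)^2 × (9.15 × 10^-6)^3 = 2.9 x 10^-26

Ksp ≈ 2.9e-26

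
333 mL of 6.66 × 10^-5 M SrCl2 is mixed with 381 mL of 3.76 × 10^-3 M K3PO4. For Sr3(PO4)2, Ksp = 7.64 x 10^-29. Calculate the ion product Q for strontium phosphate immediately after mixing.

Q ≈ 1.21e-19

Total volume = 333 + 381 = 714 mL.
[Sr^2+] = 6.66 × 10^-5 × (333/714) = 3.106 x 10^-5 M
[PO4^3-] = 3.76 × 10^-3 × (381/714) = 2.006 × 10^-3 M
Sr3(PO4)2(s) ⇌ 3 Sr^2+(aq) + 2 PO4^3-(aq), so Q = [Sr^2+]^3[PO4^3-]^2
Q = (3.106 x 10^-5)^3(2.006 × 10^-3)^2 = 1.21 x 10^-19
Q > Ksp, so Sr3(PO4)2 will precipitate.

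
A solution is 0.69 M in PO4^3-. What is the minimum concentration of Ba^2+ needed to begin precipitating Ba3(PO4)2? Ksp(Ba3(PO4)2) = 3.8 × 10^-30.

Ba3(PO4)2(s) <=> 3 Ba^2+(aq) + 2 PO4^3-(aq)
Ksp = [Ba^2+]^3[PO4^3-]^2
Precipitation begins when Q = Ksp. With [PO4^3-] = 0.69 M:
3.8 × 10^-30 = (0.69)^2 × [Ba^2+]^3
[Ba^2+] = (3.8 × 10^-30 / 4.76 x 10^-1)^(1/3) = 2.0 × 10^-10 M

[Ba^2+] = 2.0e-10 M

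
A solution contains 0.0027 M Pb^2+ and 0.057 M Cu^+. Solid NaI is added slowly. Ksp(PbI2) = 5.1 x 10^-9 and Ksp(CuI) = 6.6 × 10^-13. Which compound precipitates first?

CuI

Precipitation of each salt starts when its ion product equals its Ksp.
For PbI2: 5.1 x 10^-9 = 0.0027 × [I^-]^2  ⇒  [I^-] = 1.4 × 10^-3 M.
For CuI: 6.6 × 10^-13 = 0.057 × [I^-]  ⇒  [I^-] = 1.2 x 10^-11 M.
The salt with the lower threshold [I^-] precipitates first: CuI.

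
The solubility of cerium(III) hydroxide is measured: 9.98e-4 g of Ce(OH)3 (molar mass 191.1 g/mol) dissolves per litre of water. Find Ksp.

Molar solubility s = (9.98 x 10^-4 g/L) / (191.1 g/mol) = 5.222 x 10^-6 M.
Ce(OH)3(s) <=> Ce^3+(aq) + 3 OH^-(aq)
Let s = molar solubility. Then [Ce^3+] = s and [OH^-] = 3s.
Ksp = [Ce^3+][OH^-]^3
So Ksp = s × (3s)^3 = 27s^4
With s = 5.222 × 10^-6: Ksp = 2.01 × 10^-20

Ksp = 2.01 × 10^-20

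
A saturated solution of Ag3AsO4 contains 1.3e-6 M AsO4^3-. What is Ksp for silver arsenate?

Ksp ≈ 7.7e-23

Ag3AsO4(s) <=> 3 Ag^+(aq) + AsO4^3-(aq)
Stoichiometry gives [Ag^+] = (3/1)[AsO4^3-] = 3.90 × 10^-6 M.
Ksp = [Ag^+]^3[AsO4^3-]
Ksp = (3.90 × 10^-6)^3 × 1.3 × 10^-6 = 7.7 × 10^-23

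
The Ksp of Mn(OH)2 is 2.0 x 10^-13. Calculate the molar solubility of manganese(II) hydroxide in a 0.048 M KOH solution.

s ≈ 8.7 × 10^-11 M

Mn(OH)2(s) ⇌ Mn^2+(aq) + 2 OH^-(aq)
Ksp = [Mn^2+][OH^-]^2
Let s = moles of Mn(OH)2 that dissolve per litre. [Mn^2+] = s, [OH^-] = 0.048 + 2s ≈ 0.048 (Ksp is small, so little additional dissolves).
Ksp ≈ s × (0.048)^2
s = 8.7 x 10^-11 M
Check: 2s = 1.7 × 10^-10 ≪ 0.048, so the approximation is valid.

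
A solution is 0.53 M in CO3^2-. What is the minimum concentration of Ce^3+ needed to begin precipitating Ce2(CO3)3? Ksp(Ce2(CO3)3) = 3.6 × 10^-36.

Ce2(CO3)3(s) ⇌ 2 Ce^3+(aq) + 3 CO3^2-(aq)
Ksp = [Ce^3+]^2[CO3^2-]^3
Precipitation begins when Q = Ksp. With [CO3^2-] = 0.53 M:
3.6 × 10^-36 = (0.53)^3 × [Ce^3+]^2
[Ce^3+] = (3.6 × 10^-36 / 1.49 × 10^-1)^(1/2) = 4.9 × 10^-18 M

4.9 x 10^-18 M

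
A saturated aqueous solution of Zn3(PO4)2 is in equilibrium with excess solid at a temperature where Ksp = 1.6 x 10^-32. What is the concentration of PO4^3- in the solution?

3.4 × 10^-7 M

Zn3(PO4)2(s) ⇌ 3 Zn^2+ + 2 PO4^3-
Ksp = [Zn^2+]^3[PO4^3-]^2
With molar solubility s: [Zn^2+] = 3s, [PO4^3-] = 2s.
So Ksp = (3s)^3 × (2s)^2 = 108s^5
s = (1.6 x 10^-32 / 108)^(1/5) = 1.71 × 10^-7 M
[PO4^3-] = 2s = 3.4 × 10^-7 M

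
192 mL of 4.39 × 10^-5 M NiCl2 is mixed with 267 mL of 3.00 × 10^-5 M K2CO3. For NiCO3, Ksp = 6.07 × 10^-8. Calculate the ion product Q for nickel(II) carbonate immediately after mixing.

Total volume = 192 + 267 = 459 mL.
[Ni^2+] = 4.39 × 10^-5 × (192/459) = 1.836 x 10^-5 M
[CO3^2-] = 3.00 x 10^-5 × (267/459) = 1.745 x 10^-5 M
NiCO3(s) <=> Ni^2+(aq) + CO3^2-(aq), so Q = [Ni^2+][CO3^2-]
Q = (1.836 x 10^-5)(1.745 × 10^-5) = 3.20 × 10^-10
Q < Ksp, so no precipitate of NiCO3 forms.

Q = 3.20 × 10^-10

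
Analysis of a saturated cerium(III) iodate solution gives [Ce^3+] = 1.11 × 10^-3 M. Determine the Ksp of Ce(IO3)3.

Ce(IO3)3(s) ⇌ Ce^3+ + 3 IO3^-
Stoichiometry gives [IO3^-] = (3/1)[Ce^3+] = 3.330 × 10^-3 M.
Ksp = [Ce^3+][IO3^-]^3
Ksp = 1.11 × 10^-3 × (3.330 x 10^-3)^3 = 4.10 × 10^-11

4.10 × 10^-11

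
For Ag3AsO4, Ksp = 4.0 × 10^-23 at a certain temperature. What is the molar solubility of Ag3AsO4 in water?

Ag3AsO4(s) ⇌ 3 Ag^+ + AsO4^3-
Ksp = [Ag^+]^3[AsO4^3-]
Let s = molar solubility. Then [Ag^+] = 3s and [AsO4^3-] = s.
Substituting: Ksp = (3s)^3s = 27s^4
Solving, s = (4.0 × 10^-23/27)^(1/4) = 1.1 × 10^-6 M

s = 1.1 × 10^-6 M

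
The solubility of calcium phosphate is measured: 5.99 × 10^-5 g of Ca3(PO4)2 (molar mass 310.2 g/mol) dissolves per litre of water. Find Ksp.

2.90 × 10^-32

Molar solubility s = (5.99 × 10^-5 g/L) / (310.2 g/mol) = 1.931 x 10^-7 M.
Ca3(PO4)2(s) ⇌ 3 Ca^2+(aq) + 2 PO4^3-(aq)
With molar solubility s: [Ca^2+] = 3s, [PO4^3-] = 2s.
Ksp = [Ca^2+]^3[PO4^3-]^2
Substituting: Ksp = (3s)^3(2s)^2 = 108s^5
With s = 1.931 × 10^-7: Ksp = 2.90 × 10^-32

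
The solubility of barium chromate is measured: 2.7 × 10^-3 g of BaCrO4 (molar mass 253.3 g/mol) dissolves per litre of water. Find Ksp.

Ksp = 1.1e-10

Molar solubility s = (2.7 × 10^-3 g/L) / (253.3 g/mol) = 1.07 x 10^-5 M.
BaCrO4(s) ⇌ Ba^2+ + CrO4^2-
If s mol/L of BaCrO4 dissolves, [Ba^2+] = s and [CrO4^2-] = s.
Ksp = [Ba^2+][CrO4^2-]
Ksp = s^2
Ksp = (1.07 × 10^-5)^2 = 1.1 × 10^-10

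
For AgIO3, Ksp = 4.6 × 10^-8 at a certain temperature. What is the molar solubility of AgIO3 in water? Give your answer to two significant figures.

AgIO3(s) ⇌ Ag^+ + IO3^-
Ksp = [Ag^+][IO3^-]
If s mol/L of AgIO3 dissolves, [Ag^+] = s and [IO3^-] = s.
Ksp = s × s = s^2
s = (4.6 × 10^-8)^(1/2) = 2.1 × 10^-4 M

s ≈ 2.1 × 10^-4 M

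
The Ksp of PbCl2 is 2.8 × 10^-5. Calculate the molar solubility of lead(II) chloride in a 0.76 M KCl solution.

s = 4.8 × 10^-5 M

PbCl2(s) ⇌ Pb^2+ + 2 Cl^-
Ksp = [Pb^2+][Cl^-]^2
Let s be the molar solubility in this solution. [Pb^2+] = s, [Cl^-] = 0.76 + 2s ≈ 0.76 (since Cl^- from KCl dominates).
Ksp ≈ s × (0.76)^2
s = 4.8 × 10^-5 M
Check: 2s = 9.7 x 10^-5 ≪ 0.76, so the approximation is valid.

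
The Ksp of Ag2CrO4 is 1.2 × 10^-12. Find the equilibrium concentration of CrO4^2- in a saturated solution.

[CrO4^2-] = 6.7 x 10^-5 M

Ag2CrO4(s) ⇌ 2 Ag^+(aq) + CrO4^2-(aq)
Ksp = [Ag^+]^2[CrO4^2-]
Let s = molar solubility. Then [Ag^+] = 2s and [CrO4^2-] = s.
Ksp = (2s)^2s = 4s^3
s = (1.2 × 10^-12 / 4)^(1/3) = 6.69 x 10^-5 M
[CrO4^2-] = s = 6.7 × 10^-5 M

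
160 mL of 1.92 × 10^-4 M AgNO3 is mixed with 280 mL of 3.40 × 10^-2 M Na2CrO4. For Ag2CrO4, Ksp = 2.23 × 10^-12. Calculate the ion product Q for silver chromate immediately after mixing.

Q = 1.05 × 10^-10

Total volume = 160 + 280 = 440 mL.
[Ag^+] = 1.92 x 10^-4 × (160/440) = 6.982 × 10^-5 M
[CrO4^2-] = 3.40 × 10^-2 × (280/440) = 2.164 × 10^-2 M
Ag2CrO4(s) ⇌ 2 Ag^+(aq) + CrO4^2-(aq), so Q = [Ag^+]^2[CrO4^2-]
Q = (6.982 x 10^-5)^2(2.164 × 10^-2) = 1.05 x 10^-10
Q > Ksp, so Ag2CrO4 will precipitate.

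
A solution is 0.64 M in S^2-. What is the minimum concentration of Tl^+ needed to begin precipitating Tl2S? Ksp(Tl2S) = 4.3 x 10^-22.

Tl2S(s) <=> 2 Tl^+(aq) + S^2-(aq)
Ksp = [Tl^+]^2[S^2-]
Precipitation begins when Q = Ksp. With [S^2-] = 0.64 M:
4.3 x 10^-22 = (0.64) × [Tl^+]^2
[Tl^+] = (4.3 x 10^-22 / 6.4 x 10^-1)^(1/2) = 2.6 × 10^-11 M

[Tl^+] = 2.6e-11 M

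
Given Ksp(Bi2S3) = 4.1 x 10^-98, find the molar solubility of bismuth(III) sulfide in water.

1.3 × 10^-20 M

Bi2S3(s) ⇌ 2 Bi^3+ + 3 S^2-
Ksp = [Bi^3+]^2[S^2-]^3
With molar solubility s: [Bi^3+] = 2s, [S^2-] = 3s.
Ksp = (2s)^2(3s)^3 = 108s^5
s^5 = 4.1 x 10^-98 / 108, so s = 1.3 × 10^-20 M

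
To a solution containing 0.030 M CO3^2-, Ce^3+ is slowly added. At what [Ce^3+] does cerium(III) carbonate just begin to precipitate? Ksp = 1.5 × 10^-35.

Ce2(CO3)3(s) ⇌ 2 Ce^3+(aq) + 3 CO3^2-(aq)
Ksp = [Ce^3+]^2[CO3^2-]^3
Precipitation begins when Q = Ksp. With [CO3^2-] = 0.030 M:
1.5 × 10^-35 = (0.030)^3 × [Ce^3+]^2
[Ce^3+] = (1.5 × 10^-35 / 2.70 × 10^-5)^(1/2) = 7.5 × 10^-16 M

[Ce^3+] = 7.5 x 10^-16 M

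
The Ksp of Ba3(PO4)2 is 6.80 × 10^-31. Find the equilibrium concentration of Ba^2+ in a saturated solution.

Ba3(PO4)2(s) <=> 3 Ba^2+(aq) + 2 PO4^3-(aq)
Ksp = [Ba^2+]^3[PO4^3-]^2
If s mol/L of Ba3(PO4)2 dissolves, [Ba^2+] = 3s and [PO4^3-] = 2s.
Substituting: Ksp = (3s)^3(2s)^2 = 108s^5
Solving, s = (6.80 × 10^-31/108)^(1/5) = 3.629 × 10^-7 M
[Ba^2+] = 3s = 1.09 × 10^-6 M

1.09e-6 M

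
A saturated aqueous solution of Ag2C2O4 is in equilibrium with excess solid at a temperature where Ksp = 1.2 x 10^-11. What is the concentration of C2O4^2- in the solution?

Ag2C2O4(s) ⇌ 2 Ag^+ + C2O4^2-
Ksp = [Ag^+]^2[C2O4^2-]
With molar solubility s: [Ag^+] = 2s, [C2O4^2-] = s.
Substituting: Ksp = (2s)^2s = 4s^3
s = (1.2 x 10^-11 / 4)^(1/3) = 1.44 x 10^-4 M
[C2O4^2-] = s = 1.4 x 10^-4 M

[C2O4^2-] ≈ 1.4e-4 M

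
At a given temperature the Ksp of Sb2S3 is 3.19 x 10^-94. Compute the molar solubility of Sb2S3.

Sb2S3(s) ⇌ 2 Sb^3+(aq) + 3 S^2-(aq)
Ksp = [Sb^3+]^2[S^2-]^3
With molar solubility s: [Sb^3+] = 2s, [S^2-] = 3s.
Ksp = (2s)^2(3s)^3 = 108s^5
Solving, s = (3.19 x 10^-94/108)^(1/5) = 7.84 × 10^-20 M

7.84 × 10^-20 M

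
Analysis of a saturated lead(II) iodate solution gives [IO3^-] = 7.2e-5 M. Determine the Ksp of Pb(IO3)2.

Ksp = 1.9 × 10^-13

Pb(IO3)2(s) ⇌ Pb^2+ + 2 IO3^-
Stoichiometry gives [Pb^2+] = (1/2)[IO3^-] = 3.60 × 10^-5 M.
Ksp = [Pb^2+][IO3^-]^2
Ksp = 3.60 x 10^-5 × (7.2 x 10^-5)^2 = 1.9 × 10^-13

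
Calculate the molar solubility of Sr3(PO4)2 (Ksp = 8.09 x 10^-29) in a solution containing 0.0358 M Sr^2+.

Sr3(PO4)2(s) <=> 3 Sr^2+(aq) + 2 PO4^3-(aq)
Ksp = [Sr^2+]^3[PO4^3-]^2
Let s = moles of Sr3(PO4)2 that dissolve per litre. [Sr^2+] = 0.0358 + 3s ≈ 0.0358, [PO4^3-] = 2s (since the Sr^2+ already present dominates).
Ksp ≈ (0.0358)^3 × (2s)^2
s = 6.64 x 10^-13 M
Check: 3s = 2.0 x 10^-12 ≪ 0.0358, so the approximation is valid.

6.64e-13 M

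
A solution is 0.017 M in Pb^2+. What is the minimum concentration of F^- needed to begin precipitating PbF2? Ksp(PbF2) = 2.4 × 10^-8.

PbF2(s) <=> Pb^2+ + 2 F^-
Ksp = [Pb^2+][F^-]^2
Precipitation begins when Q = Ksp. With [Pb^2+] = 0.017 M:
2.4 × 10^-8 = (0.017) × [F^-]^2
[F^-] = (2.4 × 10^-8 / 1.7 × 10^-2)^(1/2) = 1.2 x 10^-3 M

[F^-] ≈ 1.2e-3 M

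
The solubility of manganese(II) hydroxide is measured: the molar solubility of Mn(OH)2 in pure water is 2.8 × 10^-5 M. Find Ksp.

Mn(OH)2(s) ⇌ Mn^2+ + 2 OH^-
If s mol/L of Mn(OH)2 dissolves, [Mn^2+] = s and [OH^-] = 2s.
Ksp = [Mn^2+][OH^-]^2
Substituting: Ksp = s(2s)^2 = 4s^3
With s = 2.8 × 10^-5: Ksp = 8.8 x 10^-14

Ksp = 8.8e-14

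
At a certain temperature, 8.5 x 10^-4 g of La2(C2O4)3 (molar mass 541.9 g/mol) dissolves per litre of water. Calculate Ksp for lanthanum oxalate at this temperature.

Molar solubility s = (8.5 × 10^-4 g/L) / (541.9 g/mol) = 1.57 × 10^-6 M.
La2(C2O4)3(s) ⇌ 2 La^3+ + 3 C2O4^2-
With molar solubility s: [La^3+] = 2s, [C2O4^2-] = 3s.
Ksp = [La^3+]^2[C2O4^2-]^3
So Ksp = (2s)^2 × (3s)^3 = 108s^5
With s = 1.57 x 10^-6: Ksp = 1.0 × 10^-27

Ksp ≈ 1.0 × 10^-27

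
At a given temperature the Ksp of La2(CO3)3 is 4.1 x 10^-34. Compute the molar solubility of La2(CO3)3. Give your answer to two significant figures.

s = 8.2 x 10^-8 M

La2(CO3)3(s) ⇌ 2 La^3+ + 3 CO3^2-
Ksp = [La^3+]^2[CO3^2-]^3
For each mole of La2(CO3)3 that dissolves: [La^3+] = 2s, [CO3^2-] = 3s.
So Ksp = (2s)^2 × (3s)^3 = 108s^5
s^5 = 4.1 x 10^-34 / 108, so s = 8.2 × 10^-8 M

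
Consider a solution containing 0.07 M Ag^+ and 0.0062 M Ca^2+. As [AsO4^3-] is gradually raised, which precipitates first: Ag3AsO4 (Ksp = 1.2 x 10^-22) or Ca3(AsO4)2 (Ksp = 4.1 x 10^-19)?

Ag3AsO4

Precipitation of each salt starts when its ion product equals its Ksp.
For Ag3AsO4: 1.2 x 10^-22 = (0.07)^3 × [AsO4^3-]  ⇒  [AsO4^3-] = 3.5 x 10^-19 M.
For Ca3(AsO4)2: 4.1 x 10^-19 = (0.0062)^3 × [AsO4^3-]^2  ⇒  [AsO4^3-] = 1.3 × 10^-6 M.
The salt with the lower threshold [AsO4^3-] precipitates first: Ag3AsO4.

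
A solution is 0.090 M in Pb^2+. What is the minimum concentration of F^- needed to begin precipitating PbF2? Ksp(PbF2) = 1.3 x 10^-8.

PbF2(s) <=> Pb^2+(aq) + 2 F^-(aq)
Ksp = [Pb^2+][F^-]^2
Precipitation begins when Q = Ksp. With [Pb^2+] = 0.090 M:
1.3 x 10^-8 = (0.090) × [F^-]^2
[F^-] = (1.3 x 10^-8 / 9.0 x 10^-2)^(1/2) = 3.8 × 10^-4 M

[F^-] ≈ 3.8 x 10^-4 M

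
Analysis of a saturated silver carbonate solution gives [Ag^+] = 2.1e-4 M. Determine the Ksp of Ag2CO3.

Ag2CO3(s) ⇌ 2 Ag^+(aq) + CO3^2-(aq)
Stoichiometry gives [CO3^2-] = (1/2)[Ag^+] = 1.05 × 10^-4 M.
Ksp = [Ag^+]^2[CO3^2-]
Ksp = (2.1 × 10^-4)^2 × 1.05 × 10^-4 = 4.6 × 10^-12

Ksp = 4.6e-12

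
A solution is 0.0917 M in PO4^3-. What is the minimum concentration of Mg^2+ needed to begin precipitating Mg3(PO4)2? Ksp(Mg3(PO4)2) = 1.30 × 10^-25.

Mg3(PO4)2(s) ⇌ 3 Mg^2+ + 2 PO4^3-
Ksp = [Mg^2+]^3[PO4^3-]^2
Precipitation begins when Q = Ksp. With [PO4^3-] = 0.0917 M:
1.30 × 10^-25 = (0.0917)^2 × [Mg^2+]^3
[Mg^2+] = (1.30 × 10^-25 / 8.409 × 10^-3)^(1/3) = 2.49 x 10^-8 M

[Mg^2+] = 2.49e-8 M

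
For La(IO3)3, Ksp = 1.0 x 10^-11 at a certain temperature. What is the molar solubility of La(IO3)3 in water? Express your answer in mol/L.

La(IO3)3(s) ⇌ La^3+(aq) + 3 IO3^-(aq)
Ksp = [La^3+][IO3^-]^3
With molar solubility s: [La^3+] = s, [IO3^-] = 3s.
Ksp = s(3s)^3 = 27s^4
s^4 = 1.0 x 10^-11 / 27, so s = 7.8 x 10^-4 M

7.8e-4 M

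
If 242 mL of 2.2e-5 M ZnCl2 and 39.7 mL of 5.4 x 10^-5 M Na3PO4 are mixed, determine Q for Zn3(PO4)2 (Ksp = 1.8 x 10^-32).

Q ≈ 3.9 x 10^-25

Total volume = 242 + 39.7 = 281.7 mL.
[Zn^2+] = 2.2 × 10^-5 × (242/281.7) = 1.89 × 10^-5 M
[PO4^3-] = 5.4 x 10^-5 × (39.7/281.7) = 7.61 × 10^-6 M
Zn3(PO4)2(s) ⇌ 3 Zn^2+ + 2 PO4^3-, so Q = [Zn^2+]^3[PO4^3-]^2
Q = (1.89 × 10^-5)^3(7.61 × 10^-6)^2 = 3.9 × 10^-25
Q > Ksp, so Zn3(PO4)2 will precipitate.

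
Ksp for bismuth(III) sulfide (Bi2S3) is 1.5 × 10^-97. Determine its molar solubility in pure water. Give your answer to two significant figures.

1.7e-20 M

Bi2S3(s) ⇌ 2 Bi^3+ + 3 S^2-
Ksp = [Bi^3+]^2[S^2-]^3
If s mol/L of Bi2S3 dissolves, [Bi^3+] = 2s and [S^2-] = 3s.
Substituting: Ksp = (2s)^2(3s)^3 = 108s^5
s^5 = 1.5 × 10^-97 / 108, so s = 1.7 x 10^-20 M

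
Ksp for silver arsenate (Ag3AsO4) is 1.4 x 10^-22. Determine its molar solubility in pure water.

1.5 × 10^-6 M

Ag3AsO4(s) ⇌ 3 Ag^+ + AsO4^3-
Ksp = [Ag^+]^3[AsO4^3-]
For each mole of Ag3AsO4 that dissolves: [Ag^+] = 3s, [AsO4^3-] = s.
Substituting: Ksp = (3s)^3s = 27s^4
Solving, s = (1.4 x 10^-22/27)^(1/4) = 1.5 × 10^-6 M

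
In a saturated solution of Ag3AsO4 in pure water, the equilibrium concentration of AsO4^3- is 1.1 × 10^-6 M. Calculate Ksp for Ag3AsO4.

Ag3AsO4(s) ⇌ 3 Ag^+(aq) + AsO4^3-(aq)
Stoichiometry gives [Ag^+] = (3/1)[AsO4^3-] = 3.30 × 10^-6 M.
Ksp = [Ag^+]^3[AsO4^3-]
Ksp = (3.30 x 10^-6)^3 × 1.1 x 10^-6 = 4.0 × 10^-23

4.0 × 10^-23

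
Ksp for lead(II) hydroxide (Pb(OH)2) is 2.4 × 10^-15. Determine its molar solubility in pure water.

Pb(OH)2(s) <=> Pb^2+(aq) + 2 OH^-(aq)
Ksp = [Pb^2+][OH^-]^2
If s mol/L of Pb(OH)2 dissolves, [Pb^2+] = s and [OH^-] = 2s.
Substituting: Ksp = s(2s)^2 = 4s^3
s = (2.4 × 10^-15 / 4)^(1/3) = 8.4 × 10^-6 M

8.4e-6 M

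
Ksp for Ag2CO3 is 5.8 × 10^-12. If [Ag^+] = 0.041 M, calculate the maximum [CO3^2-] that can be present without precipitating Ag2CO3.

Ag2CO3(s) ⇌ 2 Ag^+ + CO3^2-
Ksp = [Ag^+]^2[CO3^2-]
Precipitation begins when Q = Ksp. With [Ag^+] = 0.041 M:
5.8 × 10^-12 = (0.041)^2 × [CO3^2-]
[CO3^2-] = (5.8 × 10^-12 / 1.68 × 10^-3) = 3.5 × 10^-9 M

[CO3^2-] = 3.5 x 10^-9 M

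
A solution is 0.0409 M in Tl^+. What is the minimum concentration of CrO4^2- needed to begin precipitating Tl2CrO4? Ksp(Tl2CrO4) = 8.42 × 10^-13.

5.03e-10 M

Tl2CrO4(s) ⇌ 2 Tl^+ + CrO4^2-
Ksp = [Tl^+]^2[CrO4^2-]
Precipitation begins when Q = Ksp. With [Tl^+] = 0.0409 M:
8.42 × 10^-13 = (0.0409)^2 × [CrO4^2-]
[CrO4^2-] = (8.42 × 10^-13 / 1.673 × 10^-3) = 5.03 x 10^-10 M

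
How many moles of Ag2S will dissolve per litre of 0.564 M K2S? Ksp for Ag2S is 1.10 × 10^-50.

Ag2S(s) <=> 2 Ag^+ + S^2-
Ksp = [Ag^+]^2[S^2-]
Let s be the molar solubility in this solution. [Ag^+] = 2s, [S^2-] = 0.564 + s ≈ 0.564 (since S^2- from K2S dominates).
Ksp ≈ (2s)^2 × 0.564
s = 6.98 × 10^-26 M
Check: s = 7.0 × 10^-26 ≪ 0.564, so the approximation is valid.

s ≈ 6.98 x 10^-26 M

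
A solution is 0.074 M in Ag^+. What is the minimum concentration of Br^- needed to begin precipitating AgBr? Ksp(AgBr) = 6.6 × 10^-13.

AgBr(s) <=> Ag^+ + Br^-
Ksp = [Ag^+][Br^-]
Precipitation begins when Q = Ksp. With [Ag^+] = 0.074 M:
6.6 × 10^-13 = (0.074) × [Br^-]
[Br^-] = (6.6 × 10^-13 / 7.4 × 10^-2) = 8.9 x 10^-12 M

8.9 × 10^-12 M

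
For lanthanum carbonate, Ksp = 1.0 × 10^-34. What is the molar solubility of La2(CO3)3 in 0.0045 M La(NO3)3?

La2(CO3)3(s) ⇌ 2 La^3+ + 3 CO3^2-
Ksp = [La^3+]^2[CO3^2-]^3
Let s = moles of La2(CO3)3 that dissolve per litre. [La^3+] = 0.0045 + 2s ≈ 0.0045, [CO3^2-] = 3s (since La^3+ from La(NO3)3 dominates).
Ksp ≈ (0.0045)^2 × (3s)^3
s = 5.7 x 10^-11 M
Check: 2s = 1.1 x 10^-10 ≪ 0.0045, so the approximation is valid.

5.7 x 10^-11 M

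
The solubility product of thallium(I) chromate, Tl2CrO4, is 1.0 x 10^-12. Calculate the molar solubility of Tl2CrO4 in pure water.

s = 6.3 x 10^-5 M

Tl2CrO4(s) ⇌ 2 Tl^+(aq) + CrO4^2-(aq)
Ksp = [Tl^+]^2[CrO4^2-]
With molar solubility s: [Tl^+] = 2s, [CrO4^2-] = s.
Substituting: Ksp = (2s)^2s = 4s^3
s^3 = 1.0 x 10^-12 / 4, so s = 6.3 × 10^-5 M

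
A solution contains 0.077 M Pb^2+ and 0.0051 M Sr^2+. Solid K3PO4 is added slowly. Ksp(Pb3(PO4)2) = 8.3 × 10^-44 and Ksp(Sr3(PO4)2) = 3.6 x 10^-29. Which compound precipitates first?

Each salt begins to precipitate when Q = Ksp, i.e. when [PO4^3-] reaches its threshold.
For Pb3(PO4)2: 8.3 × 10^-44 = (0.077)^3 × [PO4^3-]^2  ⇒  [PO4^3-] = 1.3 x 10^-20 M.
For Sr3(PO4)2: 3.6 x 10^-29 = (0.0051)^3 × [PO4^3-]^2  ⇒  [PO4^3-] = 1.6 × 10^-11 M.
The salt with the lower threshold [PO4^3-] precipitates first: Pb3(PO4)2.

Pb3(PO4)2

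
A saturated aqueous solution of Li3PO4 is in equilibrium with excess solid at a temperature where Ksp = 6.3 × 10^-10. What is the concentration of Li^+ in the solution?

6.6e-3 M

Li3PO4(s) ⇌ 3 Li^+(aq) + PO4^3-(aq)
Ksp = [Li^+]^3[PO4^3-]
Let s = molar solubility. Then [Li^+] = 3s and [PO4^3-] = s.
Ksp = (3s)^3s = 27s^4
s = (6.3 × 10^-10 / 27)^(1/4) = 2.20 × 10^-3 M
[Li^+] = 3s = 6.6 × 10^-3 M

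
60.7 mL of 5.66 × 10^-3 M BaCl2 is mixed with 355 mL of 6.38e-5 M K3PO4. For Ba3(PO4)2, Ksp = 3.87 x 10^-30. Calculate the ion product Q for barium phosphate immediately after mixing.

Q = 1.68 x 10^-18

Total volume = 60.7 + 355 = 415.7 mL.
[Ba^2+] = 5.66 × 10^-3 × (60.7/415.7) = 8.265 × 10^-4 M
[PO4^3-] = 6.38 x 10^-5 × (355/415.7) = 5.448 x 10^-5 M
Ba3(PO4)2(s) <=> 3 Ba^2+ + 2 PO4^3-, so Q = [Ba^2+]^3[PO4^3-]^2
Q = (8.265 × 10^-4)^3(5.448 × 10^-5)^2 = 1.68 × 10^-18
Q > Ksp, so Ba3(PO4)2 will precipitate.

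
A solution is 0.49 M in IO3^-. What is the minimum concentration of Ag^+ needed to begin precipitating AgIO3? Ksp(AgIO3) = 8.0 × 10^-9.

[Ag^+] = 1.6 x 10^-8 M

AgIO3(s) ⇌ Ag^+(aq) + IO3^-(aq)
Ksp = [Ag^+][IO3^-]
Precipitation begins when Q = Ksp. With [IO3^-] = 0.49 M:
8.0 × 10^-9 = (0.49) × [Ag^+]
[Ag^+] = (8.0 × 10^-9 / 4.9 x 10^-1) = 1.6 x 10^-8 M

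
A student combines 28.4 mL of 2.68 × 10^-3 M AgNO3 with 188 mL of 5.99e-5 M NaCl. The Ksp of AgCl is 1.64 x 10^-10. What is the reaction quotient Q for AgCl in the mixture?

1.83 × 10^-8

Total volume = 28.4 + 188 = 216.4 mL.
[Ag^+] = 2.68 × 10^-3 × (28.4/216.4) = 3.517 × 10^-4 M
[Cl^-] = 5.99 × 10^-5 × (188/216.4) = 5.204 × 10^-5 M
AgCl(s) <=> Ag^+(aq) + Cl^-(aq), so Q = [Ag^+][Cl^-]
Q = (3.517 × 10^-4)(5.204 x 10^-5) = 1.83 x 10^-8
Q > Ksp, so AgCl will precipitate.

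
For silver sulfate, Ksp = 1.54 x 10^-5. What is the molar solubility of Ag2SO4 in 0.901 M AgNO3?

Ag2SO4(s) ⇌ 2 Ag^+(aq) + SO4^2-(aq)
Ksp = [Ag^+]^2[SO4^2-]
Let s = moles of Ag2SO4 that dissolve per litre. [Ag^+] = 0.901 + 2s ≈ 0.901, [SO4^2-] = s (since Ag^+ from AgNO3 dominates).
Ksp ≈ (0.901)^2 × s
s = 1.90 x 10^-5 M
Check: 2s = 3.8 × 10^-5 ≪ 0.901, so the approximation is valid.

1.90e-5 M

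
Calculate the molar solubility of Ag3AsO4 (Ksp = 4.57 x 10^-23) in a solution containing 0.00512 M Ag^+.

s ≈ 3.40e-16 M

Ag3AsO4(s) ⇌ 3 Ag^+(aq) + AsO4^3-(aq)
Ksp = [Ag^+]^3[AsO4^3-]
Let s be the molar solubility in this solution. [Ag^+] = 0.00512 + 3s ≈ 0.00512, [AsO4^3-] = s (Ksp is small, so little additional dissolves).
Ksp ≈ (0.00512)^3 × s
s = 3.40 x 10^-16 M
Check: 3s = 1.0 × 10^-15 ≪ 0.00512, so the approximation is valid.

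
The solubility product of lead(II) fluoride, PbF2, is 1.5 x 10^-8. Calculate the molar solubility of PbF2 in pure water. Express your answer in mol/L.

1.6 x 10^-3 M

PbF2(s) ⇌ Pb^2+ + 2 F^-
Ksp = [Pb^2+][F^-]^2
Let s = molar solubility. Then [Pb^2+] = s and [F^-] = 2s.
Ksp = s(2s)^2 = 4s^3
s^3 = 1.5 x 10^-8 / 4, so s = 1.6 × 10^-3 M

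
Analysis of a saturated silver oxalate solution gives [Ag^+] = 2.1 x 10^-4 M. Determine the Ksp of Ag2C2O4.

4.6e-12

Ag2C2O4(s) ⇌ 2 Ag^+ + C2O4^2-
Stoichiometry gives [C2O4^2-] = (1/2)[Ag^+] = 1.05 × 10^-4 M.
Ksp = [Ag^+]^2[C2O4^2-]
Ksp = (2.1 x 10^-4)^2 × 1.05 x 10^-4 = 4.6 × 10^-12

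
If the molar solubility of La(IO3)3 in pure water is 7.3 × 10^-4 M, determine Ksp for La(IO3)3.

7.7 × 10^-12

La(IO3)3(s) ⇌ La^3+ + 3 IO3^-
If s mol/L of La(IO3)3 dissolves, [La^3+] = s and [IO3^-] = 3s.
Ksp = [La^3+][IO3^-]^3
Ksp = s(3s)^3 = 27s^4
With s = 7.3 x 10^-4: Ksp = 7.7 x 10^-12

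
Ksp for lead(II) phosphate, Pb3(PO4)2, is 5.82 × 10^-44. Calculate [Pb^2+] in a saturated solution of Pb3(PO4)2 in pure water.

Pb3(PO4)2(s) <=> 3 Pb^2+(aq) + 2 PO4^3-(aq)
Ksp = [Pb^2+]^3[PO4^3-]^2
Let s = molar solubility. Then [Pb^2+] = 3s and [PO4^3-] = 2s.
Ksp = (3s)^3(2s)^2 = 108s^5
s = (5.82 × 10^-44 / 108)^(1/5) = 8.837 × 10^-10 M
[Pb^2+] = 3s = 2.65 × 10^-9 M

[Pb^2+] = 2.65 × 10^-9 M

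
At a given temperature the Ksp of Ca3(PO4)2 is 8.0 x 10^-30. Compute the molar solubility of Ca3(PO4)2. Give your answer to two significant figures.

Ca3(PO4)2(s) ⇌ 3 Ca^2+ + 2 PO4^3-
Ksp = [Ca^2+]^3[PO4^3-]^2
Let s = molar solubility. Then [Ca^2+] = 3s and [PO4^3-] = 2s.
Substituting: Ksp = (3s)^3(2s)^2 = 108s^5
Solving, s = (8.0 x 10^-30/108)^(1/5) = 5.9 x 10^-7 M

s = 5.9e-7 M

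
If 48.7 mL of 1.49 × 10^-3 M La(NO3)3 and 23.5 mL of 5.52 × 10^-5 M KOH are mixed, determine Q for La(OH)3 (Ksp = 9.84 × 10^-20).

Q = 5.83 x 10^-18

Total volume = 48.7 + 23.5 = 72.2 mL.
[La^3+] = 1.49 x 10^-3 × (48.7/72.2) = 1.005 × 10^-3 M
[OH^-] = 5.52 × 10^-5 × (23.5/72.2) = 1.797 × 10^-5 M
La(OH)3(s) <=> La^3+(aq) + 3 OH^-(aq), so Q = [La^3+][OH^-]^3
Q = (1.005 x 10^-3)(1.797 x 10^-5)^3 = 5.83 × 10^-18
Q > Ksp, so La(OH)3 will precipitate.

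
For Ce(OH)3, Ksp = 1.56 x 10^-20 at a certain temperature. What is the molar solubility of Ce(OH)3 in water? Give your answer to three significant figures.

s = 4.90 x 10^-6 M

Ce(OH)3(s) ⇌ Ce^3+(aq) + 3 OH^-(aq)
Ksp = [Ce^3+][OH^-]^3
With molar solubility s: [Ce^3+] = s, [OH^-] = 3s.
Ksp = s(3s)^3 = 27s^4
s^4 = 1.56 x 10^-20 / 27, so s = 4.90 × 10^-6 M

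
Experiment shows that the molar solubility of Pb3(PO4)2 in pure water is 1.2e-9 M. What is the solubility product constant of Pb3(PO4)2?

Ksp = 2.7e-43

Pb3(PO4)2(s) ⇌ 3 Pb^2+ + 2 PO4^3-
Let s = molar solubility. Then [Pb^2+] = 3s and [PO4^3-] = 2s.
Ksp = [Pb^2+]^3[PO4^3-]^2
Ksp = (3s)^3(2s)^2 = 108s^5
With s = 1.2 x 10^-9: Ksp = 2.7 x 10^-43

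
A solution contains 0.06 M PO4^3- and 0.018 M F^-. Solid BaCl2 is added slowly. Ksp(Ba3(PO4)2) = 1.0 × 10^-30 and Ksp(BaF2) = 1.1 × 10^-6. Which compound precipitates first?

Precipitation of each salt starts when its ion product equals its Ksp.
For Ba3(PO4)2: 1.0 × 10^-30 = (0.06)^2 × [Ba^2+]^3  ⇒  [Ba^2+] = 6.5 × 10^-10 M.
For BaF2: 1.1 × 10^-6 = (0.018)^2 × [Ba^2+]  ⇒  [Ba^2+] = 3.4 × 10^-3 M.
The salt with the lower threshold [Ba^2+] precipitates first: Ba3(PO4)2.

Ba3(PO4)2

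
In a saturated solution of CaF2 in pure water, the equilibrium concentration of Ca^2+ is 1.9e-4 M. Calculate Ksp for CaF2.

CaF2(s) <=> Ca^2+ + 2 F^-
Stoichiometry gives [F^-] = (2/1)[Ca^2+] = 3.80 × 10^-4 M.
Ksp = [Ca^2+][F^-]^2
Ksp = 1.9 x 10^-4 × (3.80 x 10^-4)^2 = 2.7 × 10^-11

Ksp ≈ 2.7 × 10^-11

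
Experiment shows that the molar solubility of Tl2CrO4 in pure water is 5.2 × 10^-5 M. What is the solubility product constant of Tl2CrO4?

Ksp ≈ 5.6 x 10^-13

Tl2CrO4(s) <=> 2 Tl^+ + CrO4^2-
Let s = molar solubility. Then [Tl^+] = 2s and [CrO4^2-] = s.
Ksp = [Tl^+]^2[CrO4^2-]
So Ksp = (2s)^2 × s = 4s^3
With s = 5.2 × 10^-5: Ksp = 5.6 × 10^-13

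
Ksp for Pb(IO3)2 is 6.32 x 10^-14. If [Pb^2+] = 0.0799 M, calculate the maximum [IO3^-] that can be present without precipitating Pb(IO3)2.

Pb(IO3)2(s) ⇌ Pb^2+(aq) + 2 IO3^-(aq)
Ksp = [Pb^2+][IO3^-]^2
Precipitation begins when Q = Ksp. With [Pb^2+] = 0.0799 M:
6.32 x 10^-14 = (0.0799) × [IO3^-]^2
[IO3^-] = (6.32 x 10^-14 / 7.99 × 10^-2)^(1/2) = 8.89 × 10^-7 M

8.89e-7 M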